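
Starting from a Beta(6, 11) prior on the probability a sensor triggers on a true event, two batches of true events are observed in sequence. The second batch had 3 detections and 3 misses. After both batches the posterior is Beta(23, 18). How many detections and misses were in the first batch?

14 detections and 4 misses

Because Beta–binomial updating is additive in the counts, the combined data contributed (α_post−α_prior, β_post−β_prior) successes and failures.
Total across both batches: 23−6=17 detections, 18−11=7 misses.
Subtract the second batch: 17−3=14 detections and 7−3=4 misses.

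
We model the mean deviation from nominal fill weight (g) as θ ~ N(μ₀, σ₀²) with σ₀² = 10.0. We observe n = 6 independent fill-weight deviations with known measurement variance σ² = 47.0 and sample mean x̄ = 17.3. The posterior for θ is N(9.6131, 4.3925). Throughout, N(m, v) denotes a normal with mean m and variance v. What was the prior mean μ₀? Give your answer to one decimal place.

μ₀ = -0.2

With known observation variance, the Normal–Normal posterior has precision τ_n = τ₀ + n/σ² and mean μ_n = (τ₀μ₀ + (n/σ²)x̄)/τ_n.
Here τ₀ = 1/10.0 = 0.100000 and τ_data = 6/47.0 = 0.127660, so τ_n = 0.227660.
Rearranging for μ₀: μ₀ = (μ_n·τ_n − τ_data·x̄)/τ₀ = (9.6131·0.227660 − 0.127660·17.3) / 0.100000 = -0.020000/0.100000 ≈ -0.2.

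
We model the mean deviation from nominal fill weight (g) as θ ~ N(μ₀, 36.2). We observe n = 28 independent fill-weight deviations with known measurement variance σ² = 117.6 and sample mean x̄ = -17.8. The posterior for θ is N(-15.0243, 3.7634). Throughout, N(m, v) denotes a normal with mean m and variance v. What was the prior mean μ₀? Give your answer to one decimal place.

μ₀ = 8.9

With known observation variance, the Normal–Normal posterior has precision τ_n = τ₀ + n/σ² and mean μ_n = (τ₀μ₀ + (n/σ²)x̄)/τ_n.
Here τ₀ = 1/36.2 = 0.027624 and τ_data = 28/117.6 = 0.238095, so τ_n = 0.265719.
Rearranging for μ₀: μ₀ = (μ_n·τ_n − τ_data·x̄)/τ₀ = (-15.0243·0.265719 − 0.238095·-17.8) / 0.027624 = 0.245849/0.027624 ≈ 8.9.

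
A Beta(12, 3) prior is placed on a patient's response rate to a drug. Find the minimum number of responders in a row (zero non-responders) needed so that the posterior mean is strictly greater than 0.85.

k = 6

After k responders and 0 non-responders the posterior is Beta(12+k, 3), with mean (12+k)/(12+3+k).
Set (12+k)/(15+k) > 0.85 and solve: k > (0.85·15 − 12)/(1 − 0.85) = 5.000.
The smallest integer exceeding 5.000 is 6, and checking k=6: (18)/(21) = 0.8571 > 0.85.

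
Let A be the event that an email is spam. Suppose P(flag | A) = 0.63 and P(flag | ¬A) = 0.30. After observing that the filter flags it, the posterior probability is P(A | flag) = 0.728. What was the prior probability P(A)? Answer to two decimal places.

P(A) = 0.56

Bayes' rule in odds form gives O(A|E) = O(A)·[P(E|A)/P(E|¬A)], hence O(A) = O(A|E)/LR.
Posterior odds = 0.728/(1−0.728) = 2.6765. LR = 0.63/0.30 = 2.1000.
Prior odds = 2.6765/2.1000 = 1.2745, so P(A) = 1.2745/(1+1.2745) ≈ 0.56.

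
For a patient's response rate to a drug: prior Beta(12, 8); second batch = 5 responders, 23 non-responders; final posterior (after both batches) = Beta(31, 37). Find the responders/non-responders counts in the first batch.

14 responders and 6 non-responders

Sequential conjugate updates are equivalent to a single update on the pooled data, so total successes = posterior α − prior α and total failures = posterior β − prior β.
Total across both batches: 31−12=19 responders, 37−8=29 non-responders.
Subtract the second batch: 19−5=14 responders and 29−23=6 non-responders.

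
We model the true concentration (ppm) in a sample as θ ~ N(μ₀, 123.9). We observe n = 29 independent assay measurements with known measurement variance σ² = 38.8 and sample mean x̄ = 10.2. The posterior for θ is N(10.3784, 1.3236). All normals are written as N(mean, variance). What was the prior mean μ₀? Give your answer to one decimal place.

The posterior mean is a precision-weighted average: μ_n = (τ₀μ₀ + τ_data·x̄)/(τ₀+τ_data), with τ₀=1/σ₀² and τ_data=n/σ².
Here τ₀ = 1/123.9 = 0.008071 and τ_data = 29/38.8 = 0.747423, so τ_n = 0.755494.
Rearranging for μ₀: μ₀ = (μ_n·τ_n − τ_data·x̄)/τ₀ = (10.3784·0.755494 − 0.747423·10.2) / 0.008071 = 0.217104/0.008071 ≈ 26.9.

μ₀ = 26.9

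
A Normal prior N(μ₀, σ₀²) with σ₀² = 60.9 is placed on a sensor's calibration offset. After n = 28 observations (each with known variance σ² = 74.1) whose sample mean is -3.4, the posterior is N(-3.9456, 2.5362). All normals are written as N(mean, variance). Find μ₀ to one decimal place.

The posterior mean is a precision-weighted average: μ_n = (τ₀μ₀ + τ_data·x̄)/(τ₀+τ_data), with τ₀=1/σ₀² and τ_data=n/σ².
Here τ₀ = 1/60.9 = 0.016420 and τ_data = 28/74.1 = 0.377868, so τ_n = 0.394288.
Rearranging for μ₀: μ₀ = (μ_n·τ_n − τ_data·x̄)/τ₀ = (-3.9456·0.394288 − 0.377868·-3.4) / 0.016420 = -0.270952/0.016420 ≈ -16.5.

μ₀ = -16.5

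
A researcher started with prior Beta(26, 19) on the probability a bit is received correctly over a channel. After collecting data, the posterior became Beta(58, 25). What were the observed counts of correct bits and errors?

32 correct bits and 6 errors

Beta is conjugate to the binomial likelihood: posterior = Beta(a+s, b+f).
So s = 58 − 26 = 32 and f = 25 − 19 = 6.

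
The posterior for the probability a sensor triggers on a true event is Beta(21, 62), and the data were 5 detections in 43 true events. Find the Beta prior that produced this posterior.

Beta(16, 24)

Under Beta–binomial conjugacy the posterior parameters are (α+s, β+f).
So α = 21 − 5 = 16 and β = 62 − 38 = 24.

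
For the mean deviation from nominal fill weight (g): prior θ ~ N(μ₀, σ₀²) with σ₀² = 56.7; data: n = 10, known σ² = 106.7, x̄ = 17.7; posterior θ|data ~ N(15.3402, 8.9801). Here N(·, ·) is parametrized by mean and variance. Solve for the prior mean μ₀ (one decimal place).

With known observation variance, the Normal–Normal posterior has precision τ_n = τ₀ + n/σ² and mean μ_n = (τ₀μ₀ + (n/σ²)x̄)/τ_n.
Here τ₀ = 1/56.7 = 0.017637 and τ_data = 10/106.7 = 0.093721, so τ_n = 0.111358.
Rearranging for μ₀: μ₀ = (μ_n·τ_n − τ_data·x̄)/τ₀ = (15.3402·0.111358 − 0.093721·17.7) / 0.017637 = 0.049392/0.017637 ≈ 2.8.

μ₀ = 2.8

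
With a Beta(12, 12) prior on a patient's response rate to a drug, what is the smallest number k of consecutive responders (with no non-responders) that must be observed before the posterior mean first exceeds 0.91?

After k responders and 0 non-responders the posterior is Beta(12+k, 12), with mean (12+k)/(12+12+k).
Set (12+k)/(24+k) > 0.91 and solve: k > (0.91·24 − 12)/(1 − 0.91) = 109.333.
The smallest integer exceeding 109.333 is 110, and checking k=110: (122)/(134) = 0.9104 > 0.91.

k = 110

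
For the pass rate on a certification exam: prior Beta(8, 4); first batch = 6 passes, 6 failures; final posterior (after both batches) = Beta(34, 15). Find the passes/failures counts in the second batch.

Sequential conjugate updates are equivalent to a single update on the pooled data, so total successes = posterior α − prior α and total failures = posterior β − prior β.
Total across both batches: 34−8=26 passes, 15−4=11 failures.
Subtract the first batch: 26−6=20 passes and 11−6=5 failures.

20 passes and 5 failures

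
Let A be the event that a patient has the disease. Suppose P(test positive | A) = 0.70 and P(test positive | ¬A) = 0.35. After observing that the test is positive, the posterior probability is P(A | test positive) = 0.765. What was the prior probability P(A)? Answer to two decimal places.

P(A) = 0.62

Bayes' rule in odds form gives O(A|E) = O(A)·[P(E|A)/P(E|¬A)], hence O(A) = O(A|E)/LR.
Posterior odds = 0.765/(1−0.765) = 3.2553. LR = 0.70/0.35 = 2.0000.
Prior odds = 3.2553/2.0000 = 1.6277, so P(A) = 1.6277/(1+1.6277) ≈ 0.62.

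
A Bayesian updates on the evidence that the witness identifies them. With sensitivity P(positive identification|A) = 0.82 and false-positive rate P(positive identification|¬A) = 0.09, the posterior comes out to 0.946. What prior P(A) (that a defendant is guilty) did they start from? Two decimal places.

Bayes' rule in odds form gives O(A|E) = O(A)·[P(E|A)/P(E|¬A)], hence O(A) = O(A|E)/LR.
Posterior odds = 0.946/(1−0.946) = 17.5185. LR = 0.82/0.09 = 9.1111.
Prior odds = 17.5185/9.1111 = 1.9228, so P(A) = 1.9228/(1+1.9228) ≈ 0.66.

P(A) = 0.66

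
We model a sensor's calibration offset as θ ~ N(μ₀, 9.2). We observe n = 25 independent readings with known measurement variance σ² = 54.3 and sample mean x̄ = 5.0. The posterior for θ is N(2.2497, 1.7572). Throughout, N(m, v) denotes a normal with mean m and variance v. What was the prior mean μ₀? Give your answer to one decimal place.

With known observation variance, the Normal–Normal posterior has precision τ_n = τ₀ + n/σ² and mean μ_n = (τ₀μ₀ + (n/σ²)x̄)/τ_n.
Here τ₀ = 1/9.2 = 0.108696 and τ_data = 25/54.3 = 0.460405, so τ_n = 0.569101.
Rearranging for μ₀: μ₀ = (μ_n·τ_n − τ_data·x̄)/τ₀ = (2.2497·0.569101 − 0.460405·5.0) / 0.108696 = -1.021718/0.108696 ≈ -9.4.

μ₀ = -9.4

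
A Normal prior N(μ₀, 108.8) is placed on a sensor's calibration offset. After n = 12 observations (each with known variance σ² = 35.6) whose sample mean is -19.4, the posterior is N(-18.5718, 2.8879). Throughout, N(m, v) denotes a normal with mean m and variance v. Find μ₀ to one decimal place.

The posterior mean is a precision-weighted average: μ_n = (τ₀μ₀ + τ_data·x̄)/(τ₀+τ_data), with τ₀=1/σ₀² and τ_data=n/σ².
Here τ₀ = 1/108.8 = 0.009191 and τ_data = 12/35.6 = 0.337079, so τ_n = 0.346270.
Rearranging for μ₀: μ₀ = (μ_n·τ_n − τ_data·x̄)/τ₀ = (-18.5718·0.346270 − 0.337079·-19.4) / 0.009191 = 0.108475/0.009191 ≈ 11.8.

μ₀ = 11.8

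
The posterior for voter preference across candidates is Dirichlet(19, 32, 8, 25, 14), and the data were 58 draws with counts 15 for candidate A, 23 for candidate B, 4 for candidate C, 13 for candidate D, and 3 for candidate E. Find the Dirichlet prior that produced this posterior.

For a Dirichlet(α) prior with multinomial counts c, the posterior is Dirichlet(α + c) componentwise.
Subtract each count from the matching posterior parameter: 19−15=4, 32−23=9, 8−4=4, 25−13=12, 14−3=11.

Dirichlet(4, 9, 4, 12, 11)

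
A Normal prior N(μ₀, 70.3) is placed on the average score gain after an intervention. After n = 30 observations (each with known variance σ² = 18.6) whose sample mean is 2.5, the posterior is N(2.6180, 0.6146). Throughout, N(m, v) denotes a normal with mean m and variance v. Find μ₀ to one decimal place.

μ₀ = 16.0

The posterior mean is a precision-weighted average: μ_n = (τ₀μ₀ + τ_data·x̄)/(τ₀+τ_data), with τ₀=1/σ₀² and τ_data=n/σ².
Here τ₀ = 1/70.3 = 0.014225 and τ_data = 30/18.6 = 1.612903, so τ_n = 1.627128.
Rearranging for μ₀: μ₀ = (μ_n·τ_n − τ_data·x̄)/τ₀ = (2.6180·1.627128 − 1.612903·2.5) / 0.014225 = 0.227564/0.014225 ≈ 16.0.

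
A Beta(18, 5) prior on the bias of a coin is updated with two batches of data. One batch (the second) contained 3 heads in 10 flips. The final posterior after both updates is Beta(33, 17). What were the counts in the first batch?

Sequential conjugate updates are equivalent to a single update on the pooled data, so total successes = posterior α − prior α and total failures = posterior β − prior β.
Total across both batches: 33−18=15 heads, 17−5=12 tails.
Subtract the second batch: 15−3=12 heads and 12−7=5 tails.

12 heads and 5 tails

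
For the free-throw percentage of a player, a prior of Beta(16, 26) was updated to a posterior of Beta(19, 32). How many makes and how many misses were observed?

Under Beta–binomial conjugacy the posterior parameters are (a+s, b+f).
Match parameters: s=19−16=3, f=32−26=6.

3 makes and 6 misses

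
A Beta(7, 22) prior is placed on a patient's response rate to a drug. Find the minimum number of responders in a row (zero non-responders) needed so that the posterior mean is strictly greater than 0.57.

After k responders and 0 non-responders the posterior is Beta(7+k, 22), with mean (7+k)/(7+22+k).
Set (7+k)/(29+k) > 0.57 and solve: k > (0.57·29 − 7)/(1 − 0.57) = 22.163.
The smallest integer exceeding 22.163 is 23, and checking k=23: (30)/(52) = 0.5769 > 0.57.

k = 23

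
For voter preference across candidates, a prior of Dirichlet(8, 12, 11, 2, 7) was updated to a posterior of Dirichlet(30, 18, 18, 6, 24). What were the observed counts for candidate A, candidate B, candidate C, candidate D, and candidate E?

counts (22, 6, 7, 4, 17)

For a Dirichlet(α) prior with multinomial counts c, the posterior is Dirichlet(α + c) componentwise.
Counts are posterior − prior componentwise: 30−8=22, 18−12=6, 18−11=7, 6−2=4, 24−7=17.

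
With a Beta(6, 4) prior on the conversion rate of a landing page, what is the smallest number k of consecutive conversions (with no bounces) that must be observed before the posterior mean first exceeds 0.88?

After k conversions and 0 bounces the posterior is Beta(6+k, 4), with mean (6+k)/(6+4+k).
Set (6+k)/(10+k) > 0.88 and solve: k > (0.88·10 − 6)/(1 − 0.88) = 23.333.
The smallest integer exceeding 23.333 is 24.

k = 24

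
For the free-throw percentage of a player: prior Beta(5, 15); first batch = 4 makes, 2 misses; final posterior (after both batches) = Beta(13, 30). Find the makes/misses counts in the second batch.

Sequential conjugate updates are equivalent to a single update on the pooled data, so total successes = posterior α − prior α and total failures = posterior β − prior β.
Total across both batches: 13−5=8 makes, 30−15=15 misses.
Subtract the first batch: 8−4=4 makes and 15−2=13 misses.

4 makes and 13 misses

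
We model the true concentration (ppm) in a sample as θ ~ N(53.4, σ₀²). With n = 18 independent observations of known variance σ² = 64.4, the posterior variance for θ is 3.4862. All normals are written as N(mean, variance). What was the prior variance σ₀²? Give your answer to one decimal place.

For the Normal–Normal model with known σ², precisions add: τ_n = τ₀ + n/σ².
So 1/σ₀² = 1/3.4862 − 18/64.4 = 0.286845 − 0.279503 = 0.007342.
Hence σ₀² = 1/0.007342 ≈ 136.2.

σ₀² = 136.2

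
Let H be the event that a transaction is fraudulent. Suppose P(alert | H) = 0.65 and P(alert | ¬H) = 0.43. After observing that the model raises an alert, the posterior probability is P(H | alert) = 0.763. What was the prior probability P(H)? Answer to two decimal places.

P(H) = 0.68

Bayes' rule in odds form gives O(H|E) = O(H)·[P(E|H)/P(E|¬H)], hence O(H) = O(H|E)/LR.
Posterior odds = 0.763/(1−0.763) = 3.2194. LR = 0.65/0.43 = 1.5116.
Prior odds = 3.2194/1.5116 = 2.1298, so P(H) = 2.1298/(1+2.1298) ≈ 0.68.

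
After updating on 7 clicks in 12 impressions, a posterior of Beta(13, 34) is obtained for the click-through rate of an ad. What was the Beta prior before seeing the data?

Beta(6, 29)

Under Beta–binomial conjugacy the posterior parameters are (α+s, β+f).
So α = 13 − 7 = 6 and β = 34 − 5 = 29.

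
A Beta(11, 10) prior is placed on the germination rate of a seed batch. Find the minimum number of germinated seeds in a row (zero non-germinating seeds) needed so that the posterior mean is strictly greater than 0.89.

After k germinated seeds and 0 non-germinating seeds the posterior is Beta(11+k, 10), with mean (11+k)/(11+10+k).
Set (11+k)/(21+k) > 0.89 and solve: k > (0.89·21 − 11)/(1 − 0.89) = 69.909.
The smallest integer exceeding 69.909 is 70.

k = 70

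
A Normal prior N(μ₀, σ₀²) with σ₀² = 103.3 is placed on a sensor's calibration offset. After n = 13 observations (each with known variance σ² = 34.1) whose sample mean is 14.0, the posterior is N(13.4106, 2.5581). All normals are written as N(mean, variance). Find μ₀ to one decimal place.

μ₀ = -9.8

With known observation variance, the Normal–Normal posterior has precision τ_n = τ₀ + n/σ² and mean μ_n = (τ₀μ₀ + (n/σ²)x̄)/τ_n.
Here τ₀ = 1/103.3 = 0.009681 and τ_data = 13/34.1 = 0.381232, so τ_n = 0.390913.
Rearranging for μ₀: μ₀ = (μ_n·τ_n − τ_data·x̄)/τ₀ = (13.4106·0.390913 − 0.381232·14.0) / 0.009681 = -0.094870/0.009681 ≈ -9.8.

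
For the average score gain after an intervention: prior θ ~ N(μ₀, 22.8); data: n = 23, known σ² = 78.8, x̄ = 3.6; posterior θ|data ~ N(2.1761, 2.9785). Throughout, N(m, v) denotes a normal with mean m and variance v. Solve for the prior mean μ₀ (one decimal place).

The posterior mean is a precision-weighted average: μ_n = (τ₀μ₀ + τ_data·x̄)/(τ₀+τ_data), with τ₀=1/σ₀² and τ_data=n/σ².
Here τ₀ = 1/22.8 = 0.043860 and τ_data = 23/78.8 = 0.291878, so τ_n = 0.335738.
Rearranging for μ₀: μ₀ = (μ_n·τ_n − τ_data·x̄)/τ₀ = (2.1761·0.335738 − 0.291878·3.6) / 0.043860 = -0.320161/0.043860 ≈ -7.3.

μ₀ = -7.3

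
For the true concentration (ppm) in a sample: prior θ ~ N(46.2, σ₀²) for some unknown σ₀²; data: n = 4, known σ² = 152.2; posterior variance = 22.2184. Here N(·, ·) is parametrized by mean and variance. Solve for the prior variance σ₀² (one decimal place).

Posterior precision equals prior precision plus data precision: 1/σ_n² = 1/σ₀² + n/σ².
So 1/σ₀² = 1/22.2184 − 4/152.2 = 0.045008 − 0.026281 = 0.018727.
Hence σ₀² = 1/0.018727 ≈ 53.4.

σ₀² = 53.4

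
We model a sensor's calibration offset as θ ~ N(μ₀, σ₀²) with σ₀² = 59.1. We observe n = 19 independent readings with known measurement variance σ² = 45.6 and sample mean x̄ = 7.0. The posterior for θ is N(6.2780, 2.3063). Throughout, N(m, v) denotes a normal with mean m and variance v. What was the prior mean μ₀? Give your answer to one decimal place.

μ₀ = -11.5

With known observation variance, the Normal–Normal posterior has precision τ_n = τ₀ + n/σ² and mean μ_n = (τ₀μ₀ + (n/σ²)x̄)/τ_n.
Here τ₀ = 1/59.1 = 0.016920 and τ_data = 19/45.6 = 0.416667, so τ_n = 0.433587.
Rearranging for μ₀: μ₀ = (μ_n·τ_n − τ_data·x̄)/τ₀ = (6.2780·0.433587 − 0.416667·7.0) / 0.016920 = -0.194610/0.016920 ≈ -11.5.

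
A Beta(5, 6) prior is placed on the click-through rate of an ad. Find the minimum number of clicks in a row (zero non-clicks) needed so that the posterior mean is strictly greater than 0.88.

After k clicks and 0 non-clicks the posterior is Beta(5+k, 6), with mean (5+k)/(5+6+k).
Set (5+k)/(11+k) > 0.88 and solve: k > (0.88·11 − 5)/(1 − 0.88) = 39.000.
The smallest integer exceeding 39.000 is 40, and checking k=40: (45)/(51) = 0.8824 > 0.88.

k = 40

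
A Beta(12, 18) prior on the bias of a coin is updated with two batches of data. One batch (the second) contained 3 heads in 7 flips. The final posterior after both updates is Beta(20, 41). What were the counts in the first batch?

Because Beta–binomial updating is additive in the counts, the combined data contributed (α_post−α_prior, β_post−β_prior) successes and failures.
Total across both batches: 20−12=8 heads, 41−18=23 tails.
Subtract the second batch: 8−3=5 heads and 23−4=19 tails.

5 heads and 19 tails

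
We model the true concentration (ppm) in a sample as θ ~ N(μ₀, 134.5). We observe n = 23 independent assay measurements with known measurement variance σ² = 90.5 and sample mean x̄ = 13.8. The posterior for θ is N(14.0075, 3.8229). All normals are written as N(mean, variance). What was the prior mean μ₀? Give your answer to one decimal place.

The posterior mean is a precision-weighted average: μ_n = (τ₀μ₀ + τ_data·x̄)/(τ₀+τ_data), with τ₀=1/σ₀² and τ_data=n/σ².
Here τ₀ = 1/134.5 = 0.007435 and τ_data = 23/90.5 = 0.254144, so τ_n = 0.261579.
Rearranging for μ₀: μ₀ = (μ_n·τ_n − τ_data·x̄)/τ₀ = (14.0075·0.261579 − 0.254144·13.8) / 0.007435 = 0.156881/0.007435 ≈ 21.1.

μ₀ = 21.1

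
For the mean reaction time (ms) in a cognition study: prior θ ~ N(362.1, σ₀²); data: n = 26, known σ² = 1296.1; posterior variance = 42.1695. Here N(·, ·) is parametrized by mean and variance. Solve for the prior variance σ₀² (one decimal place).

For the Normal–Normal model with known σ², precisions add: τ_n = τ₀ + n/σ².
So 1/σ₀² = 1/42.1695 − 26/1296.1 = 0.023714 − 0.020060 = 0.003654.
Hence σ₀² = 1/0.003654 ≈ 273.7.

σ₀² = 273.7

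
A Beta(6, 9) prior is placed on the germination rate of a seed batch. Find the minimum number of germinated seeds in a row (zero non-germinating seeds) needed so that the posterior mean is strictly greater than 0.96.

After k germinated seeds and 0 non-germinating seeds the posterior is Beta(6+k, 9), with mean (6+k)/(6+9+k).
Set (6+k)/(15+k) > 0.96 and solve: k > (0.96·15 − 6)/(1 − 0.96) = 210.000.
The smallest integer exceeding 210.000 is 211, and checking k=211: (217)/(226) = 0.9602 > 0.96.

k = 211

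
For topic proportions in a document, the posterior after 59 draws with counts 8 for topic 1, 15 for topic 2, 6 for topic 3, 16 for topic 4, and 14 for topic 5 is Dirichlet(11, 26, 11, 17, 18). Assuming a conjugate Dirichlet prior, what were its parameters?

For a Dirichlet(α) prior with multinomial counts c, the posterior is Dirichlet(α + c) componentwise.
Subtract each count from the matching posterior parameter: 11−8=3, 26−15=11, 11−6=5, 17−16=1, 18−14=4.

Dirichlet(3, 11, 5, 1, 4)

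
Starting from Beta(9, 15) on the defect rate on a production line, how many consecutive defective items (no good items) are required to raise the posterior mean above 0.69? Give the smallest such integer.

k = 25

After k defective items and 0 good items the posterior is Beta(9+k, 15), with mean (9+k)/(9+15+k).
Set (9+k)/(24+k) > 0.69 and solve: k > (0.69·24 − 9)/(1 − 0.69) = 24.387.
The smallest integer exceeding 24.387 is 25.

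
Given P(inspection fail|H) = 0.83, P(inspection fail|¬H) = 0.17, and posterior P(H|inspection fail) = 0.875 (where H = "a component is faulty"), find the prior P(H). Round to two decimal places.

In odds form, posterior odds = prior odds × likelihood ratio, so prior odds = posterior odds ÷ LR.
Posterior odds = 0.875/(1−0.875) = 7.0000. LR = 0.83/0.17 = 4.8824.
Prior odds = 7.0000/4.8824 = 1.4337, so P(H) = 1.4337/(1+1.4337) ≈ 0.59.

P(H) = 0.59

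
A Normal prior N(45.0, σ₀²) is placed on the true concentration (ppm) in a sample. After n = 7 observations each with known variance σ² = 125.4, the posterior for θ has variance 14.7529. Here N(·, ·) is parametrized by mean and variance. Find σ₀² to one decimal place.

σ₀² = 83.6

For the Normal–Normal model with known σ², precisions add: τ_n = τ₀ + n/σ².
So 1/σ₀² = 1/14.7529 − 7/125.4 = 0.067783 − 0.055821 = 0.011962.
Hence σ₀² = 1/0.011962 ≈ 83.6.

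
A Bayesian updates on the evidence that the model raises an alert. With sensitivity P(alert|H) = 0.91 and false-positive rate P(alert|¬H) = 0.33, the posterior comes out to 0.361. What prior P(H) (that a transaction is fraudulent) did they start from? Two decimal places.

P(H) = 0.17

Bayes' rule in odds form gives O(H|E) = O(H)·[P(E|H)/P(E|¬H)], hence O(H) = O(H|E)/LR.
Posterior odds = 0.361/(1−0.361) = 0.5649. LR = 0.91/0.33 = 2.7576.
Prior odds = 0.5649/2.7576 = 0.2049, so P(H) = 0.2049/(1+0.2049) ≈ 0.17.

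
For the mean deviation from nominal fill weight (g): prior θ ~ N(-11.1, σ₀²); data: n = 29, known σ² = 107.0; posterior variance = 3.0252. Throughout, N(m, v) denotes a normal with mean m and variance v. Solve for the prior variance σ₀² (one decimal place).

Posterior precision equals prior precision plus data precision: 1/σ_n² = 1/σ₀² + n/σ².
So 1/σ₀² = 1/3.0252 − 29/107.0 = 0.330557 − 0.271028 = 0.059529.
Hence σ₀² = 1/0.059529 ≈ 16.8.

σ₀² = 16.8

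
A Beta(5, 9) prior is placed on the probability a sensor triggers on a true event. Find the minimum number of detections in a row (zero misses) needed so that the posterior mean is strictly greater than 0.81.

k = 34

After k detections and 0 misses the posterior is Beta(5+k, 9), with mean (5+k)/(5+9+k).
Set (5+k)/(14+k) > 0.81 and solve: k > (0.81·14 − 5)/(1 − 0.81) = 33.368.
The smallest integer exceeding 33.368 is 34.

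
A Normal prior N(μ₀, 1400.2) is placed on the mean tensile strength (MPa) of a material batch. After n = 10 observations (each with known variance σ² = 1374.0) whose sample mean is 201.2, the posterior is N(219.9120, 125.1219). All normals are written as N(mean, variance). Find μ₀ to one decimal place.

With known observation variance, the Normal–Normal posterior has precision τ_n = τ₀ + n/σ² and mean μ_n = (τ₀μ₀ + (n/σ²)x̄)/τ_n.
Here τ₀ = 1/1400.2 = 0.000714 and τ_data = 10/1374.0 = 0.007278, so τ_n = 0.007992.
Rearranging for μ₀: μ₀ = (μ_n·τ_n − τ_data·x̄)/τ₀ = (219.9120·0.007992 − 0.007278·201.2) / 0.000714 = 0.293203/0.000714 ≈ 410.6.

μ₀ = 410.6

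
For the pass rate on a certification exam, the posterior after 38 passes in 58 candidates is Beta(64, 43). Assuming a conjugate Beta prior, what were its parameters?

Under Beta–binomial conjugacy the posterior parameters are (α+s, β+f).
Subtract the data counts: 64−38=26, 43−20=23.

Beta(26, 23)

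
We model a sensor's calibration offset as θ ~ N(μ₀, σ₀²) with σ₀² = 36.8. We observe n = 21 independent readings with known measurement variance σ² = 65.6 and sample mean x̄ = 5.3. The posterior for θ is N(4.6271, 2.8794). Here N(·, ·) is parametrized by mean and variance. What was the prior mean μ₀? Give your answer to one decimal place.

The posterior mean is a precision-weighted average: μ_n = (τ₀μ₀ + τ_data·x̄)/(τ₀+τ_data), with τ₀=1/σ₀² and τ_data=n/σ².
Here τ₀ = 1/36.8 = 0.027174 and τ_data = 21/65.6 = 0.320122, so τ_n = 0.347296.
Rearranging for μ₀: μ₀ = (μ_n·τ_n − τ_data·x̄)/τ₀ = (4.6271·0.347296 − 0.320122·5.3) / 0.027174 = -0.089673/0.027174 ≈ -3.3.

μ₀ = -3.3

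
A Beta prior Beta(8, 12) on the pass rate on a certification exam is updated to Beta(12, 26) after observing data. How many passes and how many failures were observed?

Under Beta–binomial conjugacy the posterior parameters are (α+s, β+f).
Match parameters: s=12−8=4, f=26−12=14.

4 passes and 14 failures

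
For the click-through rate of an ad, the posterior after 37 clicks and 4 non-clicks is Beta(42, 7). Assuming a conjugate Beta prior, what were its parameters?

A Beta(α, β) prior with s successes and f failures in binomial data gives a Beta(α+s, β+f) posterior.
Subtract the data counts: 42−37=5, 7−4=3.

Beta(5, 3)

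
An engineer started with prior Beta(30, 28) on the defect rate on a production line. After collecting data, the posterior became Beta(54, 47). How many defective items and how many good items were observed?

A Beta(a, b) prior with s successes and f failures in binomial data gives a Beta(a+s, b+f) posterior.
So s = 54 − 30 = 24 and f = 47 − 28 = 19.

24 defective items and 19 good items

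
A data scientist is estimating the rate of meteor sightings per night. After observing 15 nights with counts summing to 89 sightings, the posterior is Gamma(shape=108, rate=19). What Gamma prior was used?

Gamma(shape=19, rate=4)

A Gamma(α, β) prior (rate parametrization) on a Poisson rate with n observations summing to S gives posterior Gamma(α+S, β+n).
So α = 108 − 89 = 19 and β = 19 − 15 = 4.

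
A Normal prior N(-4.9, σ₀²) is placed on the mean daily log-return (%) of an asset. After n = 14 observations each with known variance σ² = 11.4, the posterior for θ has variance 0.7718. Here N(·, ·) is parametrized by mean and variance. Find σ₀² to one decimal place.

σ₀² = 14.8

For the Normal–Normal model with known σ², precisions add: τ_n = τ₀ + n/σ².
So 1/σ₀² = 1/0.7718 − 14/11.4 = 1.295672 − 1.228070 = 0.067602.
Hence σ₀² = 1/0.067602 ≈ 14.8.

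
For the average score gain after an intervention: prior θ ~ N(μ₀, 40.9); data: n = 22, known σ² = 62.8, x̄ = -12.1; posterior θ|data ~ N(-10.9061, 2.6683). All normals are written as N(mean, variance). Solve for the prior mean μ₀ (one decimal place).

The posterior mean is a precision-weighted average: μ_n = (τ₀μ₀ + τ_data·x̄)/(τ₀+τ_data), with τ₀=1/σ₀² and τ_data=n/σ².
Here τ₀ = 1/40.9 = 0.024450 and τ_data = 22/62.8 = 0.350318, so τ_n = 0.374768.
Rearranging for μ₀: μ₀ = (μ_n·τ_n − τ_data·x̄)/τ₀ = (-10.9061·0.374768 − 0.350318·-12.1) / 0.024450 = 0.151591/0.024450 ≈ 6.2.

μ₀ = 6.2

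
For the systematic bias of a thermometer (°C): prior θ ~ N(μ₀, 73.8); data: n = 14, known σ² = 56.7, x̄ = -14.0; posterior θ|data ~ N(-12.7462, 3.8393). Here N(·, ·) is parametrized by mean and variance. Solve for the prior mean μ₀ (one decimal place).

With known observation variance, the Normal–Normal posterior has precision τ_n = τ₀ + n/σ² and mean μ_n = (τ₀μ₀ + (n/σ²)x̄)/τ_n.
Here τ₀ = 1/73.8 = 0.013550 and τ_data = 14/56.7 = 0.246914, so τ_n = 0.260464.
Rearranging for μ₀: μ₀ = (μ_n·τ_n − τ_data·x̄)/τ₀ = (-12.7462·0.260464 − 0.246914·-14.0) / 0.013550 = 0.136870/0.013550 ≈ 10.1.

μ₀ = 10.1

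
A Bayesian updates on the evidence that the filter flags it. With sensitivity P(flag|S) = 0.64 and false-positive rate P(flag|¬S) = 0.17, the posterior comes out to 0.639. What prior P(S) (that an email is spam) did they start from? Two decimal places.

P(S) = 0.32

In odds form, posterior odds = prior odds × likelihood ratio, so prior odds = posterior odds ÷ LR.
Posterior odds = 0.639/(1−0.639) = 1.7701. LR = 0.64/0.17 = 3.7647.
Prior odds = 1.7701/3.7647 = 0.4702, so P(S) = 0.4702/(1+0.4702) ≈ 0.32.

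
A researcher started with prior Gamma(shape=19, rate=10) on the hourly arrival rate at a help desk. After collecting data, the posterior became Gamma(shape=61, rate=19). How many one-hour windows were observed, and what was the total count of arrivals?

Gamma–Poisson conjugacy: posterior shape = α + Σxᵢ, posterior rate = β + n.
Matching: Σxᵢ = 61 − 19 = 42 and n = 19 − 10 = 9.

n = 9 one-hour windows with total 42 arrivals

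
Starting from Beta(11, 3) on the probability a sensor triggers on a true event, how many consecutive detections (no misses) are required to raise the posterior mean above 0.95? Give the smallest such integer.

k = 47

After k detections and 0 misses the posterior is Beta(11+k, 3), with mean (11+k)/(11+3+k).
Set (11+k)/(14+k) > 0.95 and solve: k > (0.95·14 − 11)/(1 − 0.95) = 46.000.
The smallest integer exceeding 46.000 is 47.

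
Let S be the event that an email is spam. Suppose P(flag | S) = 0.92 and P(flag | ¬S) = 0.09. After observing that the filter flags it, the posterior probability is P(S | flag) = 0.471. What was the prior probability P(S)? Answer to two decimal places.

In odds form, posterior odds = prior odds × likelihood ratio, so prior odds = posterior odds ÷ LR.
Posterior odds = 0.471/(1−0.471) = 0.8904. LR = 0.92/0.09 = 10.2222.
Prior odds = 0.8904/10.2222 = 0.0871, so P(S) = 0.0871/(1+0.0871) ≈ 0.08.

P(S) = 0.08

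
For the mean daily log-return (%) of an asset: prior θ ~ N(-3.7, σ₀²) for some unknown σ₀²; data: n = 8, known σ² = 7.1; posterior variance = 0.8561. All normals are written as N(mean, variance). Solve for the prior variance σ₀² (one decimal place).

σ₀² = 24.2

For the Normal–Normal model with known σ², precisions add: τ_n = τ₀ + n/σ².
So 1/σ₀² = 1/0.8561 − 8/7.1 = 1.168088 − 1.126761 = 0.041327.
Hence σ₀² = 1/0.041327 ≈ 24.2.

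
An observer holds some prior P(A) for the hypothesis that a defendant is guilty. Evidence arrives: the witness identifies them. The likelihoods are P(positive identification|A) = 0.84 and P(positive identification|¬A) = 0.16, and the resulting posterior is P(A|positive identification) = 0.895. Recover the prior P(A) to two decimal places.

Bayes' rule in odds form gives O(A|E) = O(A)·[P(E|A)/P(E|¬A)], hence O(A) = O(A|E)/LR.
Posterior odds = 0.895/(1−0.895) = 8.5238. LR = 0.84/0.16 = 5.2500.
Prior odds = 8.5238/5.2500 = 1.6236, so P(A) = 1.6236/(1+1.6236) ≈ 0.62.

P(A) = 0.62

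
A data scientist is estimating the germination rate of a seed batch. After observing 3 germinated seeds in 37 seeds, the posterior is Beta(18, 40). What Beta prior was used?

Beta(15, 6)

Under Beta–binomial conjugacy the posterior parameters are (a+s, b+f).
So a = 18 − 3 = 15 and b = 40 − 34 = 6.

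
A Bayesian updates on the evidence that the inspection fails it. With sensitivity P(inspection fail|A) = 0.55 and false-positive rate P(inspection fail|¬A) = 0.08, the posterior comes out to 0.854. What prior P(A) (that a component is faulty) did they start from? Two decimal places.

In odds form, posterior odds = prior odds × likelihood ratio, so prior odds = posterior odds ÷ LR.
Posterior odds = 0.854/(1−0.854) = 5.8493. LR = 0.55/0.08 = 6.8750.
Prior odds = 5.8493/6.8750 = 0.8508, so P(A) = 0.8508/(1+0.8508) ≈ 0.46.

P(A) = 0.46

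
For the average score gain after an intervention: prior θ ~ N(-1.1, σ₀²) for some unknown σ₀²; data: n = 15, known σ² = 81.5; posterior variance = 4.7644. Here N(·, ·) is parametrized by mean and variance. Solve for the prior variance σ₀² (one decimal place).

σ₀² = 38.7

Posterior precision equals prior precision plus data precision: 1/σ_n² = 1/σ₀² + n/σ².
So 1/σ₀² = 1/4.7644 − 15/81.5 = 0.209890 − 0.184049 = 0.025841.
Hence σ₀² = 1/0.025841 ≈ 38.7.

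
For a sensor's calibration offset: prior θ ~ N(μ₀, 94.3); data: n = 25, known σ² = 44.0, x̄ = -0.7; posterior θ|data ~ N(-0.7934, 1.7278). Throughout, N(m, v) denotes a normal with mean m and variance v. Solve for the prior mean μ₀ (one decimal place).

The posterior mean is a precision-weighted average: μ_n = (τ₀μ₀ + τ_data·x̄)/(τ₀+τ_data), with τ₀=1/σ₀² and τ_data=n/σ².
Here τ₀ = 1/94.3 = 0.010604 and τ_data = 25/44.0 = 0.568182, so τ_n = 0.578786.
Rearranging for μ₀: μ₀ = (μ_n·τ_n − τ_data·x̄)/τ₀ = (-0.7934·0.578786 − 0.568182·-0.7) / 0.010604 = -0.061481/0.010604 ≈ -5.8.

μ₀ = -5.8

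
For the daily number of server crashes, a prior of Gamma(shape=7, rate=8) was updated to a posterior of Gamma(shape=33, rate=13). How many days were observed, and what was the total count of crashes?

A Gamma(α, β) prior (rate parametrization) on a Poisson rate with n observations summing to S gives posterior Gamma(α+S, β+n).
Matching: Σxᵢ = 33 − 7 = 26 and n = 13 − 8 = 5.

n = 5 days with total 26 crashes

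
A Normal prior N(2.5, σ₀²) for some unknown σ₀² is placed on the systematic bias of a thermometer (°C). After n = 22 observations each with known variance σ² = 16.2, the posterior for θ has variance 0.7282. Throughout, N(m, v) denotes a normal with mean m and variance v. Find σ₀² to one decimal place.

For the Normal–Normal model with known σ², precisions add: τ_n = τ₀ + n/σ².
So 1/σ₀² = 1/0.7282 − 22/16.2 = 1.373249 − 1.358025 = 0.015224.
Hence σ₀² = 1/0.015224 ≈ 65.7.

σ₀² = 65.7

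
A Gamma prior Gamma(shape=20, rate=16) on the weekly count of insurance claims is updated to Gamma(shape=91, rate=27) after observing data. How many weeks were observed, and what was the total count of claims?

n = 11 weeks with total 71 claims

Gamma–Poisson conjugacy: posterior shape = α + Σxᵢ, posterior rate = β + n.
Matching: Σxᵢ = 91 − 20 = 71 and n = 27 − 16 = 11.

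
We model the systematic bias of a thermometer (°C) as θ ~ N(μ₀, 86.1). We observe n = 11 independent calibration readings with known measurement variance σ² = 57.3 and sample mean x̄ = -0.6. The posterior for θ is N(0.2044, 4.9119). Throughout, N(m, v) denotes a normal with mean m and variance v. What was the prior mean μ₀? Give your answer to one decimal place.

The posterior mean is a precision-weighted average: μ_n = (τ₀μ₀ + τ_data·x̄)/(τ₀+τ_data), with τ₀=1/σ₀² and τ_data=n/σ².
Here τ₀ = 1/86.1 = 0.011614 and τ_data = 11/57.3 = 0.191972, so τ_n = 0.203586.
Rearranging for μ₀: μ₀ = (μ_n·τ_n − τ_data·x̄)/τ₀ = (0.2044·0.203586 − 0.191972·-0.6) / 0.011614 = 0.156796/0.011614 ≈ 13.5.

μ₀ = 13.5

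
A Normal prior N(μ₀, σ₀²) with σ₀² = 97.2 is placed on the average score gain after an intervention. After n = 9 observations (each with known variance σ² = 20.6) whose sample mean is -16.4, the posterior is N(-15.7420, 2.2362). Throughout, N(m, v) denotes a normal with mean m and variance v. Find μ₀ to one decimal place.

μ₀ = 12.2

With known observation variance, the Normal–Normal posterior has precision τ_n = τ₀ + n/σ² and mean μ_n = (τ₀μ₀ + (n/σ²)x̄)/τ_n.
Here τ₀ = 1/97.2 = 0.010288 and τ_data = 9/20.6 = 0.436893, so τ_n = 0.447181.
Rearranging for μ₀: μ₀ = (μ_n·τ_n − τ_data·x̄)/τ₀ = (-15.7420·0.447181 − 0.436893·-16.4) / 0.010288 = 0.125522/0.010288 ≈ 12.2.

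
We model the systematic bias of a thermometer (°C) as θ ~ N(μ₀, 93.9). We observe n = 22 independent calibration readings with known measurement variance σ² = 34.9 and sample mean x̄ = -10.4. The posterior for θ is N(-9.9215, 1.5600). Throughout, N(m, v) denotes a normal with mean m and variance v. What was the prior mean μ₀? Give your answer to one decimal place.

With known observation variance, the Normal–Normal posterior has precision τ_n = τ₀ + n/σ² and mean μ_n = (τ₀μ₀ + (n/σ²)x̄)/τ_n.
Here τ₀ = 1/93.9 = 0.010650 and τ_data = 22/34.9 = 0.630372, so τ_n = 0.641022.
Rearranging for μ₀: μ₀ = (μ_n·τ_n − τ_data·x̄)/τ₀ = (-9.9215·0.641022 − 0.630372·-10.4) / 0.010650 = 0.195969/0.010650 ≈ 18.4.

μ₀ = 18.4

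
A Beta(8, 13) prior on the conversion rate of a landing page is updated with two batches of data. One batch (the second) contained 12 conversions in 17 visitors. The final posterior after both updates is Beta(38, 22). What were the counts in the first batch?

18 conversions and 4 bounces

Sequential conjugate updates are equivalent to a single update on the pooled data, so total successes = posterior α − prior α and total failures = posterior β − prior β.
Total across both batches: 38−8=30 conversions, 22−13=9 bounces.
Subtract the second batch: 30−12=18 conversions and 9−5=4 bounces.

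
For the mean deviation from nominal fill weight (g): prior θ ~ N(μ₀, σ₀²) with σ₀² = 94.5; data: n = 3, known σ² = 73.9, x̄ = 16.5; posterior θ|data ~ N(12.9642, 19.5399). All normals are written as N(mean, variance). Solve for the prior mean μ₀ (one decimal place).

The posterior mean is a precision-weighted average: μ_n = (τ₀μ₀ + τ_data·x̄)/(τ₀+τ_data), with τ₀=1/σ₀² and τ_data=n/σ².
Here τ₀ = 1/94.5 = 0.010582 and τ_data = 3/73.9 = 0.040595, so τ_n = 0.051177.
Rearranging for μ₀: μ₀ = (μ_n·τ_n − τ_data·x̄)/τ₀ = (12.9642·0.051177 − 0.040595·16.5) / 0.010582 = -0.006349/0.010582 ≈ -0.6.

μ₀ = -0.6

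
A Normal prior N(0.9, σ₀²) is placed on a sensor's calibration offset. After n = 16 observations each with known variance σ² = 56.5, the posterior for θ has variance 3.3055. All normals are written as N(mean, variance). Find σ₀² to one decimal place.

σ₀² = 51.7

For the Normal–Normal model with known σ², precisions add: τ_n = τ₀ + n/σ².
So 1/σ₀² = 1/3.3055 − 16/56.5 = 0.302526 − 0.283186 = 0.019340.
Hence σ₀² = 1/0.019340 ≈ 51.7.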